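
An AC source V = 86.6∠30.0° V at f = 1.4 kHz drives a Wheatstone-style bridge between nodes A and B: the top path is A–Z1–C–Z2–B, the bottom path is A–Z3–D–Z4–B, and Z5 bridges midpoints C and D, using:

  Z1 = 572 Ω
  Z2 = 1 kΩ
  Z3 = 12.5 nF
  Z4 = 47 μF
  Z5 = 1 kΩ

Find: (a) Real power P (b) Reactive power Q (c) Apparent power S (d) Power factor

Step 1 — Angular frequency: ω = 2π·f = 2π·1400 = 8796 rad/s.
Step 2 — Component impedances:
  Z1: Z = R = 572 Ω
  Z2: Z = R = 1000 Ω
  Z3: Z = 1/(jωC) = -j/(ω·C) = 0 - j9095 Ω
  Z4: Z = 1/(jωC) = -j/(ω·C) = 0 - j2.419 Ω
  Z5: Z = R = 1000 Ω
Step 3 — Bridge requires nodal analysis (the Z5 bridge couples midpoints C and D, so the two paths cannot be reduced to a simple series/parallel combination). Setting node B to ground and injecting 1 A at node A, the 3-node admittance system at A, C, D solves to V_A = Z_AB = 1057 - j125.2 Ω = 1065∠-6.8° Ω.
Step 4 — Source phasor: V = 86.6∠30.0° V = 75 + j43.3 V.
Step 5 — Current: I = V / Z = 0.06516 + j0.04866 A = 0.08133∠36.8° A.
Step 6 — Complex power: S = V·I* = 6.994 - j0.8283 VA.
Step 7 — Real power: P = Re(S) = 6.994 W.
Step 8 — Reactive power: Q = Im(S) = -0.8283 VAR.
Step 9 — Apparent power: |S| = 7.043 VA.
Step 10 — Power factor: PF = P/|S| = 0.9931 (leading).

(a) P = 6.994 W  (b) Q = -0.8283 VAR  (c) S = 7.043 VA  (d) PF = 0.9931 (leading)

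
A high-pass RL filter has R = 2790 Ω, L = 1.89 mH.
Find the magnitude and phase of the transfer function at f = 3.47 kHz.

Step 1 — Angular frequency: ω = 2π·3470 = 2.18e+04 rad/s.
Step 2 — Transfer function: H(jω) = jωL/(R + jωL).
Step 3 — Numerator jωL = j·41.21; denominator R + jωL = 2790 + j41.21.
Step 4 — H = 0.0002181 + j0.01477.
Step 5 — Magnitude: |H| = 0.01477 (-36.6 dB); phase: φ = 89.2°.

|H| = 0.01477 (-36.6 dB), φ = 89.2°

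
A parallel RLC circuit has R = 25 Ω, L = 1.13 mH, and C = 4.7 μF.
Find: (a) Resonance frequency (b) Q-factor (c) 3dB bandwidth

Step 1 — Resonance: ω₀ = 1/√(LC) = 1/√(0.00113·4.7e-06) = 1.372e+04 rad/s.
Step 2 — f₀ = ω₀/(2π) = 2184 Hz.
Step 3 — Parallel Q: Q = R/(ω₀L) = 25/(1.372e+04·0.00113) = 1.612.
Step 4 — Bandwidth: Δω = ω₀/Q = 8511 rad/s; BW = Δω/(2π) = 1355 Hz.

(a) f₀ = 2184 Hz  (b) Q = 1.612  (c) BW = 1355 Hz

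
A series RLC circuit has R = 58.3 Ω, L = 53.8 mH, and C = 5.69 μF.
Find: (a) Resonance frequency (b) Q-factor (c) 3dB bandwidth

Step 1 — Resonance condition Im(Z)=0 gives ω₀ = 1/√(LC).
Step 2 — ω₀ = 1/√(0.0538·5.69e-06) = 1807 rad/s.
Step 3 — f₀ = ω₀/(2π) = 287.7 Hz.
Step 4 — Series Q: Q = ω₀L/R = 1807·0.0538/58.3 = 1.668.
Step 5 — 3dB bandwidth: Δω = ω₀/Q = 1084 rad/s; BW = Δω/(2π) = 172.5 Hz.

(a) f₀ = 287.7 Hz  (b) Q = 1.668  (c) BW = 172.5 Hz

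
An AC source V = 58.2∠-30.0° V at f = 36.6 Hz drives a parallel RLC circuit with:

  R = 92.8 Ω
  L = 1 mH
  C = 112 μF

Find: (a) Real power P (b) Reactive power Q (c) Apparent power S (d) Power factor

Step 1 — Angular frequency: ω = 2π·f = 2π·36.6 = 230 rad/s.
Step 2 — Component impedances:
  R: Z = R = 92.8 Ω
  L: Z = jωL = j·230·0.001 = 0 + j0.23 Ω
  C: Z = 1/(jωC) = -j/(ω·C) = 0 - j38.83 Ω
Step 3 — Parallel combination: 1/Z_total = 1/R + 1/L + 1/C; Z_total = 0.0005767 + j0.2313 Ω = 0.2313∠89.9° Ω.
Step 4 — Source phasor: V = 58.2∠-30.0° V = 50.4 - j29.1 V.
Step 5 — Current: I = V / Z = -125.2 - j218.2 A = 251.6∠-119.9° A.
Step 6 — Complex power: S = V·I* = 36.5 + j1.464e+04 VA.
Step 7 — Real power: P = Re(S) = 36.5 W.
Step 8 — Reactive power: Q = Im(S) = 1.464e+04 VAR.
Step 9 — Apparent power: |S| = 1.464e+04 VA.
Step 10 — Power factor: PF = P/|S| = 0.002493 (lagging).

(a) P = 36.5 W  (b) Q = 1.464e+04 VAR  (c) S = 1.464e+04 VA  (d) PF = 0.002493 (lagging)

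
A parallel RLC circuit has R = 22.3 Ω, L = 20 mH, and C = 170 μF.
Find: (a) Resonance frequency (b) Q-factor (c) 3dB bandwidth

Step 1 — Resonance: ω₀ = 1/√(LC) = 1/√(0.02·0.00017) = 542.3 rad/s.
Step 2 — f₀ = ω₀/(2π) = 86.31 Hz.
Step 3 — Parallel Q: Q = R/(ω₀L) = 22.3/(542.3·0.02) = 2.056.
Step 4 — Bandwidth: Δω = ω₀/Q = 263.8 rad/s; BW = Δω/(2π) = 41.98 Hz.

(a) f₀ = 86.31 Hz  (b) Q = 2.056  (c) BW = 41.98 Hz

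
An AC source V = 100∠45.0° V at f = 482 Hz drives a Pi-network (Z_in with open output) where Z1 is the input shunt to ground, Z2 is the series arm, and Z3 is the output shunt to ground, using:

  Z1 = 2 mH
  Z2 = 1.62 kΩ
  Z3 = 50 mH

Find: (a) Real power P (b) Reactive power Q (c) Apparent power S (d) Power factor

Step 1 — Angular frequency: ω = 2π·f = 2π·482 = 3028 rad/s.
Step 2 — Component impedances:
  Z1: Z = jωL = j·3028·0.002 = 0 + j6.057 Ω
  Z2: Z = R = 1620 Ω
  Z3: Z = jωL = j·3028·0.05 = 0 + j151.4 Ω
Step 3 — With open output, the series arm Z2 and the output shunt Z3 appear in series to ground: Z2 + Z3 = 1620 + j151.4 Ω.
Step 4 — Parallel with input shunt Z1: Z_in = Z1 || (Z2 + Z3) = 0.02243 + j6.055 Ω = 6.055∠89.8° Ω.
Step 5 — Source phasor: V = 100∠45.0° V = 70.71 + j70.71 V.
Step 6 — Current: I = V / Z = 11.72 - j11.64 A = 16.52∠-44.8° A.
Step 7 — Complex power: S = V·I* = 6.119 + j1652 VA.
Step 8 — Real power: P = Re(S) = 6.119 W.
Step 9 — Reactive power: Q = Im(S) = 1652 VAR.
Step 10 — Apparent power: |S| = 1652 VA.
Step 11 — Power factor: PF = P/|S| = 0.003705 (lagging).

(a) P = 6.119 W  (b) Q = 1652 VAR  (c) S = 1652 VA  (d) PF = 0.003705 (lagging)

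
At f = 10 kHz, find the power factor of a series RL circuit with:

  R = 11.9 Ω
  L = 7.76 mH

Step 1 — Angular frequency: ω = 2π·f = 2π·1e+04 = 6.283e+04 rad/s.
Step 2 — Component impedances:
  R: Z = R = 11.9 Ω
  L: Z = jωL = j·6.283e+04·0.00776 = 0 + j487.6 Ω
Step 3 — Series combination: Z_total = R + L = 11.9 + j487.6 Ω = 487.7∠88.6° Ω.
Step 4 — Power factor: PF = cos(φ) = Re(Z)/|Z| = 11.9/487.7 = 0.0244.
Step 5 — Type: Im(Z) = 487.6 ⇒ lagging (phase φ = 88.6°).

PF = 0.0244 (lagging, φ = 88.6°)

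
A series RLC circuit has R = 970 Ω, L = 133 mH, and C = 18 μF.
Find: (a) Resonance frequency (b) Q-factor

Step 1 — Resonance condition Im(Z)=0 gives ω₀ = 1/√(LC).
Step 2 — ω₀ = 1/√(0.133·1.8e-05) = 646.3 rad/s.
Step 3 — f₀ = ω₀/(2π) = 102.9 Hz.
Step 4 — Series Q: Q = ω₀L/R = 646.3·0.133/970 = 0.08862.

(a) f₀ = 102.9 Hz  (b) Q = 0.08862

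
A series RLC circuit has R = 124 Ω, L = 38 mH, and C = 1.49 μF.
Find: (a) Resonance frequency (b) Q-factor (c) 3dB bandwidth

Step 1 — Resonance: ω₀ = 1/√(LC) = 1/√(0.038·1.49e-06) = 4203 rad/s.
Step 2 — f₀ = ω₀/(2π) = 668.9 Hz.
Step 3 — Series Q: Q = ω₀L/R = 4203·0.038/124 = 1.288.
Step 4 — Bandwidth: Δω = ω₀/Q = 3263 rad/s; BW = Δω/(2π) = 519.3 Hz.

(a) f₀ = 668.9 Hz  (b) Q = 1.288  (c) BW = 519.3 Hz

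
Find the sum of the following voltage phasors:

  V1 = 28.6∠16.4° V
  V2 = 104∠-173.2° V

Step 1 — Convert each phasor to rectangular form:
  V1 = 28.6·(cos(16.4°) + j·sin(16.4°)) = 27.44 + j8.075 V
  V2 = 104·(cos(-173.2°) + j·sin(-173.2°)) = -103.3 - j12.31 V
Step 2 — Sum components: V_total = -75.83 - j4.239 V.
Step 3 — Convert to polar: |V_total| = 75.95 V, ∠V_total = -176.8°.

V_total = 75.95∠-176.8° V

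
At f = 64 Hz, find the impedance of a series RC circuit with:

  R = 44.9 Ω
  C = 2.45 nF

Step 1 — Angular frequency: ω = 2π·f = 2π·64 = 402.1 rad/s.
Step 2 — Component impedances:
  R: Z = R = 44.9 Ω
  C: Z = 1/(jωC) = -j/(ω·C) = 0 - j1.015e+06 Ω
Step 3 — Series combination: Z_total = R + C = 44.9 - j1.015e+06 Ω = 1.015e+06∠-90.0° Ω.

Z = 44.9 - j1.015e+06 Ω = 1.015e+06∠-90.0° Ω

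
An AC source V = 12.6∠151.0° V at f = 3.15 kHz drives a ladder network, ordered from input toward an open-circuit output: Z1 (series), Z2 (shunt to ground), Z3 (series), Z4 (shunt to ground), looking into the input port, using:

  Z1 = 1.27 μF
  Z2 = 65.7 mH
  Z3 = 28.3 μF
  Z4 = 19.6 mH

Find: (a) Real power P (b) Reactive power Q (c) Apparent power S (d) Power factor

Step 1 — Angular frequency: ω = 2π·f = 2π·3150 = 1.979e+04 rad/s.
Step 2 — Component impedances:
  Z1: Z = 1/(jωC) = -j/(ω·C) = 0 - j39.78 Ω
  Z2: Z = jωL = j·1.979e+04·0.0657 = 0 + j1300 Ω
  Z3: Z = 1/(jωC) = -j/(ω·C) = 0 - j1.785 Ω
  Z4: Z = jωL = j·1.979e+04·0.0196 = 0 + j387.9 Ω
Step 3 — Ladder network (open output): work backward from the far end, alternating series and parallel combinations. Z_in = 0 + j257.9 Ω = 257.9∠90.0° Ω.
Step 4 — Source phasor: V = 12.6∠151.0° V = -11.02 + j6.109 V.
Step 5 — Current: I = V / Z = 0.02368 + j0.04272 A = 0.04885∠61.0° A.
Step 6 — Complex power: S = V·I* = 0 + j0.6155 VA.
Step 7 — Real power: P = Re(S) = 0 W.
Step 8 — Reactive power: Q = Im(S) = 0.6155 VAR.
Step 9 — Apparent power: |S| = 0.6155 VA.
Step 10 — Power factor: PF = P/|S| = 0 (lagging).

(a) P = 0 W  (b) Q = 0.6155 VAR  (c) S = 0.6155 VA  (d) PF = 0 (lagging)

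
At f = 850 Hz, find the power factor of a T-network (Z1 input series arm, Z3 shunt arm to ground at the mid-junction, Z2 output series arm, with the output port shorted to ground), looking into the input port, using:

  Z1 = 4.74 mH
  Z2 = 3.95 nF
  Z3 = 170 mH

Step 1 — Angular frequency: ω = 2π·f = 2π·850 = 5341 rad/s.
Step 2 — Component impedances:
  Z1: Z = jωL = j·5341·0.00474 = 0 + j25.31 Ω
  Z2: Z = 1/(jωC) = -j/(ω·C) = 0 - j4.74e+04 Ω
  Z3: Z = jωL = j·5341·0.17 = 0 + j907.9 Ω
Step 3 — With the output port shorted to ground, the output series arm Z2 runs from the junction to ground; the shunt arm Z3 also runs from the junction to ground. They appear in parallel: Z3 || Z2 = 0 + j925.6 Ω.
Step 4 — Series with input arm Z1: Z_in = Z1 + (Z3 || Z2) = 0 + j951 Ω = 951∠90.0° Ω.
Step 5 — Power factor: PF = cos(φ) = Re(Z)/|Z| = 0/951 = 0.
Step 6 — Type: Im(Z) = 951 ⇒ lagging (phase φ = 90.0°).

PF = 0 (lagging, φ = 90.0°)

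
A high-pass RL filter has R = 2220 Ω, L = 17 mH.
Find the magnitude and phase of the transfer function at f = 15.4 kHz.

Step 1 — Angular frequency: ω = 2π·1.54e+04 = 9.676e+04 rad/s.
Step 2 — Transfer function: H(jω) = jωL/(R + jωL).
Step 3 — Numerator jωL = j·1645; denominator R + jωL = 2220 + j1645.
Step 4 — H = 0.3544 + j0.4783.
Step 5 — Magnitude: |H| = 0.5953 (-4.5 dB); phase: φ = 53.5°.

|H| = 0.5953 (-4.5 dB), φ = 53.5°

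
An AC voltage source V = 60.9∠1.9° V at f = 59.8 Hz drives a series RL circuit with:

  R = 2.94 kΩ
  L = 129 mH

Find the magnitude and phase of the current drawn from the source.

Step 1 — Angular frequency: ω = 2π·f = 2π·59.8 = 375.7 rad/s.
Step 2 — Component impedances:
  R: Z = R = 2940 Ω
  L: Z = jωL = j·375.7·0.129 = 0 + j48.47 Ω
Step 3 — Series combination: Z_total = R + L = 2940 + j48.47 Ω = 2940∠0.9° Ω.
Step 4 — Source phasor: V = 60.9∠1.9° V = 60.87 + j2.019 V.
Step 5 — Ohm's law: I = V / Z_total = (60.87 + j2.019) / (2940 + j48.47) = 0.02071 + j0.0003454 A.
Step 6 — Convert to polar: |I| = 0.02071 A, ∠I = 1.0°.

I = 0.02071∠1.0° A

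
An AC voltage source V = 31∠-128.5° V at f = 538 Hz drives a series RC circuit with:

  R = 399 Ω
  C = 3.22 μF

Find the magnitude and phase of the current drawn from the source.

Step 1 — Angular frequency: ω = 2π·f = 2π·538 = 3380 rad/s.
Step 2 — Component impedances:
  R: Z = R = 399 Ω
  C: Z = 1/(jωC) = -j/(ω·C) = 0 - j91.87 Ω
Step 3 — Series combination: Z_total = R + C = 399 - j91.87 Ω = 409.4∠-13.0° Ω.
Step 4 — Source phasor: V = 31∠-128.5° V = -19.3 - j24.26 V.
Step 5 — Ohm's law: I = V / Z_total = (-19.3 - j24.26) / (399 - j91.87) = -0.03264 - j0.06832 A.
Step 6 — Convert to polar: |I| = 0.07571 A, ∠I = -115.5°.

I = 0.07571∠-115.5° A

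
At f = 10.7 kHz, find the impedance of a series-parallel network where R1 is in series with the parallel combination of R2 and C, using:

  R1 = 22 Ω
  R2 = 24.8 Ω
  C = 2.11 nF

Step 1 — Angular frequency: ω = 2π·f = 2π·1.07e+04 = 6.723e+04 rad/s.
Step 2 — Component impedances:
  R1: Z = R = 22 Ω
  R2: Z = R = 24.8 Ω
  C: Z = 1/(jωC) = -j/(ω·C) = 0 - j7049 Ω
Step 3 — Parallel branch: R2 || C = 1/(1/R2 + 1/C) = 24.8 - j0.08725 Ω.
Step 4 — Series with R1: Z_total = R1 + (R2 || C) = 46.8 - j0.08725 Ω = 46.8∠-0.1° Ω.

Z = 46.8 - j0.08725 Ω = 46.8∠-0.1° Ω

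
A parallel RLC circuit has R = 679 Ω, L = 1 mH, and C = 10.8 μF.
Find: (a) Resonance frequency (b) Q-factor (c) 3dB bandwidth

Step 1 — Resonance: ω₀ = 1/√(LC) = 1/√(0.001·1.08e-05) = 9623 rad/s.
Step 2 — f₀ = ω₀/(2π) = 1531 Hz.
Step 3 — Parallel Q: Q = R/(ω₀L) = 679/(9623·0.001) = 70.56.
Step 4 — Bandwidth: Δω = ω₀/Q = 136.4 rad/s; BW = Δω/(2π) = 21.7 Hz.

(a) f₀ = 1531 Hz  (b) Q = 70.56  (c) BW = 21.7 Hz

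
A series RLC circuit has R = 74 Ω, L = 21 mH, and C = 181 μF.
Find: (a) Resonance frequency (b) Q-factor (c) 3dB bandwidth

Step 1 — Resonance condition Im(Z)=0 gives ω₀ = 1/√(LC).
Step 2 — ω₀ = 1/√(0.021·0.000181) = 512.9 rad/s.
Step 3 — f₀ = ω₀/(2π) = 81.63 Hz.
Step 4 — Series Q: Q = ω₀L/R = 512.9·0.021/74 = 0.1456.
Step 5 — 3dB bandwidth: Δω = ω₀/Q = 3524 rad/s; BW = Δω/(2π) = 560.8 Hz.

(a) f₀ = 81.63 Hz  (b) Q = 0.1456  (c) BW = 560.8 Hz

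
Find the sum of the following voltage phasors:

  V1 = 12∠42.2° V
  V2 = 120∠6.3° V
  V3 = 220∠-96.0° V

Step 1 — Convert each phasor to rectangular form:
  V1 = 12·(cos(42.2°) + j·sin(42.2°)) = 8.89 + j8.061 V
  V2 = 120·(cos(6.3°) + j·sin(6.3°)) = 119.3 + j13.17 V
  V3 = 220·(cos(-96.0°) + j·sin(-96.0°)) = -23 - j218.8 V
Step 2 — Sum components: V_total = 105.2 - j197.6 V.
Step 3 — Convert to polar: |V_total| = 223.8 V, ∠V_total = -62.0°.

V_total = 223.8∠-62.0° V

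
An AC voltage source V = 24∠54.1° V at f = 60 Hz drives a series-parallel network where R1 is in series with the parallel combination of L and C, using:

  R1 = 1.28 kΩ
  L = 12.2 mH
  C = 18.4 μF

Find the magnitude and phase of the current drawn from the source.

Step 1 — Angular frequency: ω = 2π·f = 2π·60 = 377 rad/s.
Step 2 — Component impedances:
  R1: Z = R = 1280 Ω
  L: Z = jωL = j·377·0.0122 = 0 + j4.599 Ω
  C: Z = 1/(jωC) = -j/(ω·C) = 0 - j144.2 Ω
Step 3 — Parallel branch: L || C = 1/(1/L + 1/C) = 0 + j4.751 Ω.
Step 4 — Series with R1: Z_total = R1 + (L || C) = 1280 + j4.751 Ω = 1280∠0.2° Ω.
Step 5 — Source phasor: V = 24∠54.1° V = 14.07 + j19.44 V.
Step 6 — Ohm's law: I = V / Z_total = (14.07 + j19.44) / (1280 + j4.751) = 0.01105 + j0.01515 A.
Step 7 — Convert to polar: |I| = 0.01875 A, ∠I = 53.9°.

I = 0.01875∠53.9° A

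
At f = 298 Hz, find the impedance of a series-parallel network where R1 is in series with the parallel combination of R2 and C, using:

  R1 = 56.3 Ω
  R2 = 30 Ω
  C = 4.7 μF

Step 1 — Angular frequency: ω = 2π·f = 2π·298 = 1872 rad/s.
Step 2 — Component impedances:
  R1: Z = R = 56.3 Ω
  R2: Z = R = 30 Ω
  C: Z = 1/(jωC) = -j/(ω·C) = 0 - j113.6 Ω
Step 3 — Parallel branch: R2 || C = 1/(1/R2 + 1/C) = 28.05 - j7.404 Ω.
Step 4 — Series with R1: Z_total = R1 + (R2 || C) = 84.35 - j7.404 Ω = 84.67∠-5.0° Ω.

Z = 84.35 - j7.404 Ω = 84.67∠-5.0° Ω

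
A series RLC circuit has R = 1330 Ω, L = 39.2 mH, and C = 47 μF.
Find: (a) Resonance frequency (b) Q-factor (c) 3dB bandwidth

Step 1 — Resonance: ω₀ = 1/√(LC) = 1/√(0.0392·4.7e-05) = 736.7 rad/s.
Step 2 — f₀ = ω₀/(2π) = 117.3 Hz.
Step 3 — Series Q: Q = ω₀L/R = 736.7·0.0392/1330 = 0.02171.
Step 4 — Bandwidth: Δω = ω₀/Q = 3.393e+04 rad/s; BW = Δω/(2π) = 5400 Hz.

(a) f₀ = 117.3 Hz  (b) Q = 0.02171  (c) BW = 5400 Hz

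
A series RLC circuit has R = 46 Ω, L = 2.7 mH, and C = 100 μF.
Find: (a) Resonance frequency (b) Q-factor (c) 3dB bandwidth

Step 1 — Resonance: ω₀ = 1/√(LC) = 1/√(0.0027·0.0001) = 1925 rad/s.
Step 2 — f₀ = ω₀/(2π) = 306.3 Hz.
Step 3 — Series Q: Q = ω₀L/R = 1925·0.0027/46 = 0.113.
Step 4 — Bandwidth: Δω = ω₀/Q = 1.704e+04 rad/s; BW = Δω/(2π) = 2712 Hz.

(a) f₀ = 306.3 Hz  (b) Q = 0.113  (c) BW = 2712 Hz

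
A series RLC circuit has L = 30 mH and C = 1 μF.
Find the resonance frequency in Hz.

Step 1 — Resonance condition Im(Z)=0 gives ω₀ = 1/√(LC).
Step 2 — ω₀ = 1/√(0.03·1e-06) = 5774 rad/s.
Step 3 — f₀ = ω₀/(2π) = 918.9 Hz.

f₀ = 918.9 Hz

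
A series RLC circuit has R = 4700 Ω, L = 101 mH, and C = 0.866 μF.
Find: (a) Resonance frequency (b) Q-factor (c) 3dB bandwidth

Step 1 — Resonance: ω₀ = 1/√(LC) = 1/√(0.101·8.66e-07) = 3381 rad/s.
Step 2 — f₀ = ω₀/(2π) = 538.1 Hz.
Step 3 — Series Q: Q = ω₀L/R = 3381·0.101/4700 = 0.07266.
Step 4 — Bandwidth: Δω = ω₀/Q = 4.653e+04 rad/s; BW = Δω/(2π) = 7406 Hz.

(a) f₀ = 538.1 Hz  (b) Q = 0.07266  (c) BW = 7406 Hz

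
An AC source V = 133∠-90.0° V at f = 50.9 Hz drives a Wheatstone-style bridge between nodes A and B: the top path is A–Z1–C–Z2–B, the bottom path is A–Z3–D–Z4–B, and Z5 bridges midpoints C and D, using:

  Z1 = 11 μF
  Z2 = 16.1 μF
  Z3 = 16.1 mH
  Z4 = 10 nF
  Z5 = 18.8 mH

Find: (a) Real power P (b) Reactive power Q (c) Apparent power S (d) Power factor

Step 1 — Angular frequency: ω = 2π·f = 2π·50.9 = 319.8 rad/s.
Step 2 — Component impedances:
  Z1: Z = 1/(jωC) = -j/(ω·C) = 0 - j284.3 Ω
  Z2: Z = 1/(jωC) = -j/(ω·C) = 0 - j194.2 Ω
  Z3: Z = jωL = j·319.8·0.0161 = 0 + j5.149 Ω
  Z4: Z = 1/(jωC) = -j/(ω·C) = 0 - j3.127e+05 Ω
  Z5: Z = jωL = j·319.8·0.0188 = 0 + j6.013 Ω
Step 3 — Bridge requires nodal analysis (the Z5 bridge couples midpoints C and D, so the two paths cannot be reduced to a simple series/parallel combination). Setting node B to ground and injecting 1 A at node A, the 3-node admittance system at A, C, D solves to V_A = Z_AB = 0 - j182.5 Ω = 182.5∠-90.0° Ω.
Step 4 — Source phasor: V = 133∠-90.0° V = 0 - j133 V.
Step 5 — Current: I = V / Z = 0.7288 A = 0.7288∠0.0° A.
Step 6 — Complex power: S = V·I* = 0 - j96.94 VA.
Step 7 — Real power: P = Re(S) = 0 W.
Step 8 — Reactive power: Q = Im(S) = -96.94 VAR.
Step 9 — Apparent power: |S| = 96.94 VA.
Step 10 — Power factor: PF = P/|S| = 0 (leading).

(a) P = 0 W  (b) Q = -96.94 VAR  (c) S = 96.94 VA  (d) PF = 0 (leading)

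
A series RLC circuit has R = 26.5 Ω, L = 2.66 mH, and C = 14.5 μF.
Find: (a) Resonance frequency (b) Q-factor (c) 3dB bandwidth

Step 1 — Resonance condition Im(Z)=0 gives ω₀ = 1/√(LC).
Step 2 — ω₀ = 1/√(0.00266·1.45e-05) = 5092 rad/s.
Step 3 — f₀ = ω₀/(2π) = 810.4 Hz.
Step 4 — Series Q: Q = ω₀L/R = 5092·0.00266/26.5 = 0.5111.
Step 5 — 3dB bandwidth: Δω = ω₀/Q = 9962 rad/s; BW = Δω/(2π) = 1586 Hz.

(a) f₀ = 810.4 Hz  (b) Q = 0.5111  (c) BW = 1586 Hz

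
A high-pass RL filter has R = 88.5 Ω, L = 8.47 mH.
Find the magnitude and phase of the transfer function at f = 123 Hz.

Step 1 — Angular frequency: ω = 2π·123 = 772.8 rad/s.
Step 2 — Transfer function: H(jω) = jωL/(R + jωL).
Step 3 — Numerator jωL = j·6.546; denominator R + jωL = 88.5 + j6.546.
Step 4 — H = 0.005441 + j0.07356.
Step 5 — Magnitude: |H| = 0.07376 (-22.6 dB); phase: φ = 85.8°.

|H| = 0.07376 (-22.6 dB), φ = 85.8°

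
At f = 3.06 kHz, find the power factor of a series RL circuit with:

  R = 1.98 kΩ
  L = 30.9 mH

Step 1 — Angular frequency: ω = 2π·f = 2π·3060 = 1.923e+04 rad/s.
Step 2 — Component impedances:
  R: Z = R = 1980 Ω
  L: Z = jωL = j·1.923e+04·0.0309 = 0 + j594.1 Ω
Step 3 — Series combination: Z_total = R + L = 1980 + j594.1 Ω = 2067∠16.7° Ω.
Step 4 — Power factor: PF = cos(φ) = Re(Z)/|Z| = 1980/2067.2 = 0.9578.
Step 5 — Type: Im(Z) = 594.1 ⇒ lagging (phase φ = 16.7°).

PF = 0.9578 (lagging, φ = 16.7°)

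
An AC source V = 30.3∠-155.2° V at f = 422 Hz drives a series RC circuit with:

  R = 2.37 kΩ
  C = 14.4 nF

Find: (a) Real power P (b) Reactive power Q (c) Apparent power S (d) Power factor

Step 1 — Angular frequency: ω = 2π·f = 2π·422 = 2652 rad/s.
Step 2 — Component impedances:
  R: Z = R = 2370 Ω
  C: Z = 1/(jωC) = -j/(ω·C) = 0 - j2.619e+04 Ω
Step 3 — Series combination: Z_total = R + C = 2370 - j2.619e+04 Ω = 2.63e+04∠-84.8° Ω.
Step 4 — Source phasor: V = 30.3∠-155.2° V = -27.51 - j12.71 V.
Step 5 — Current: I = V / Z = 0.0003871 - j0.001085 A = 0.001152∠-70.4° A.
Step 6 — Complex power: S = V·I* = 0.003146 - j0.03477 VA.
Step 7 — Real power: P = Re(S) = 0.003146 W.
Step 8 — Reactive power: Q = Im(S) = -0.03477 VAR.
Step 9 — Apparent power: |S| = 0.03491 VA.
Step 10 — Power factor: PF = P/|S| = 0.09012 (leading).

(a) P = 0.003146 W  (b) Q = -0.03477 VAR  (c) S = 0.03491 VA  (d) PF = 0.09012 (leading)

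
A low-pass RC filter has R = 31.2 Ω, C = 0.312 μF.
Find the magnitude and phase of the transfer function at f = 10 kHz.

Step 1 — Angular frequency: ω = 2π·1e+04 = 6.283e+04 rad/s.
Step 2 — Transfer function: H(jω) = 1/(1 + jωRC).
Step 3 — Denominator: 1 + jωRC = 1 + j·6.283e+04·31.2·3.12e-07 = 1 + j0.6116.
Step 4 — H = 0.7278 - j0.4451.
Step 5 — Magnitude: |H| = 0.8531 (-1.4 dB); phase: φ = -31.5°.

|H| = 0.8531 (-1.4 dB), φ = -31.5°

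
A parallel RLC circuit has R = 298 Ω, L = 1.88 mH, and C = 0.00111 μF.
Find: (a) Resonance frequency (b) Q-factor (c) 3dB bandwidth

Step 1 — Resonance: ω₀ = 1/√(LC) = 1/√(0.00188·1.11e-09) = 6.922e+05 rad/s.
Step 2 — f₀ = ω₀/(2π) = 1.102e+05 Hz.
Step 3 — Parallel Q: Q = R/(ω₀L) = 298/(6.922e+05·0.00188) = 0.229.
Step 4 — Bandwidth: Δω = ω₀/Q = 3.023e+06 rad/s; BW = Δω/(2π) = 4.812e+05 Hz.

(a) f₀ = 1.102e+05 Hz  (b) Q = 0.229  (c) BW = 4.812e+05 Hz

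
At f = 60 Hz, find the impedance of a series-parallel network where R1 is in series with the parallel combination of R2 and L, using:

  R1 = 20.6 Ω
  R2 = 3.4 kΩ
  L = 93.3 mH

Step 1 — Angular frequency: ω = 2π·f = 2π·60 = 377 rad/s.
Step 2 — Component impedances:
  R1: Z = R = 20.6 Ω
  R2: Z = R = 3400 Ω
  L: Z = jωL = j·377·0.0933 = 0 + j35.17 Ω
Step 3 — Parallel branch: R2 || L = 1/(1/R2 + 1/L) = 0.3638 + j35.17 Ω.
Step 4 — Series with R1: Z_total = R1 + (R2 || L) = 20.96 + j35.17 Ω = 40.94∠59.2° Ω.

Z = 20.96 + j35.17 Ω = 40.94∠59.2° Ω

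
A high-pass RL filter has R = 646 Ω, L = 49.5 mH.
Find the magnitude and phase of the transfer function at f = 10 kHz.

Step 1 — Angular frequency: ω = 2π·1e+04 = 6.283e+04 rad/s.
Step 2 — Transfer function: H(jω) = jωL/(R + jωL).
Step 3 — Numerator jωL = j·3110; denominator R + jωL = 646 + j3110.
Step 4 — H = 0.9586 + j0.1991.
Step 5 — Magnitude: |H| = 0.9791 (-0.2 dB); phase: φ = 11.7°.

|H| = 0.9791 (-0.2 dB), φ = 11.7°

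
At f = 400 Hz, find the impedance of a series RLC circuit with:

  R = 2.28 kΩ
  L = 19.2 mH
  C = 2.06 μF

Step 1 — Angular frequency: ω = 2π·f = 2π·400 = 2513 rad/s.
Step 2 — Component impedances:
  R: Z = R = 2280 Ω
  L: Z = jωL = j·2513·0.0192 = 0 + j48.25 Ω
  C: Z = 1/(jωC) = -j/(ω·C) = 0 - j193.1 Ω
Step 3 — Series combination: Z_total = R + L + C = 2280 - j144.9 Ω = 2285∠-3.6° Ω.

Z = 2280 - j144.9 Ω = 2285∠-3.6° Ω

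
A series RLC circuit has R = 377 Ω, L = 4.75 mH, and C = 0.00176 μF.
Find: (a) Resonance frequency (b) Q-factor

Step 1 — Resonance condition Im(Z)=0 gives ω₀ = 1/√(LC).
Step 2 — ω₀ = 1/√(0.00475·1.76e-09) = 3.459e+05 rad/s.
Step 3 — f₀ = ω₀/(2π) = 5.504e+04 Hz.
Step 4 — Series Q: Q = ω₀L/R = 3.459e+05·0.00475/377 = 4.358.

(a) f₀ = 5.504e+04 Hz  (b) Q = 4.358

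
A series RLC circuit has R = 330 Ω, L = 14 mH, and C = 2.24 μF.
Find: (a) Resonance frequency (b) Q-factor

Step 1 — Resonance condition Im(Z)=0 gives ω₀ = 1/√(LC).
Step 2 — ω₀ = 1/√(0.014·2.24e-06) = 5647 rad/s.
Step 3 — f₀ = ω₀/(2π) = 898.7 Hz.
Step 4 — Series Q: Q = ω₀L/R = 5647·0.014/330 = 0.2396.

(a) f₀ = 898.7 Hz  (b) Q = 0.2396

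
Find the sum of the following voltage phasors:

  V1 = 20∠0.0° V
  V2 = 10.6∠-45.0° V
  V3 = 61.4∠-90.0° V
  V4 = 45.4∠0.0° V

Step 1 — Convert each phasor to rectangular form:
  V1 = 20·(cos(0.0°) + j·sin(0.0°)) = 20 V
  V2 = 10.6·(cos(-45.0°) + j·sin(-45.0°)) = 7.495 - j7.495 V
  V3 = 61.4·(cos(-90.0°) + j·sin(-90.0°)) = 0 - j61.4 V
  V4 = 45.4·(cos(0.0°) + j·sin(0.0°)) = 45.4 V
Step 2 — Sum components: V_total = 72.9 - j68.9 V.
Step 3 — Convert to polar: |V_total| = 100.3 V, ∠V_total = -43.4°.

V_total = 100.3∠-43.4° V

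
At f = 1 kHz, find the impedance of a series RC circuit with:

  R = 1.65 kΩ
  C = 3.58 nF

Step 1 — Angular frequency: ω = 2π·f = 2π·1000 = 6283 rad/s.
Step 2 — Component impedances:
  R: Z = R = 1650 Ω
  C: Z = 1/(jωC) = -j/(ω·C) = 0 - j4.446e+04 Ω
Step 3 — Series combination: Z_total = R + C = 1650 - j4.446e+04 Ω = 4.449e+04∠-87.9° Ω.

Z = 1650 - j4.446e+04 Ω = 4.449e+04∠-87.9° Ω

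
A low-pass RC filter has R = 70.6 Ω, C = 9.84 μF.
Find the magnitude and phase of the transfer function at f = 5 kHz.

Step 1 — Angular frequency: ω = 2π·5000 = 3.142e+04 rad/s.
Step 2 — Transfer function: H(jω) = 1/(1 + jωRC).
Step 3 — Denominator: 1 + jωRC = 1 + j·3.142e+04·70.6·9.84e-06 = 1 + j21.82.
Step 4 — H = 0.002095 - j0.04572.
Step 5 — Magnitude: |H| = 0.04577 (-26.8 dB); phase: φ = -87.4°.

|H| = 0.04577 (-26.8 dB), φ = -87.4°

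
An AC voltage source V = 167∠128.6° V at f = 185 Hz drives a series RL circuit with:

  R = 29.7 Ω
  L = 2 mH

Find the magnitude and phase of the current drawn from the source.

Step 1 — Angular frequency: ω = 2π·f = 2π·185 = 1162 rad/s.
Step 2 — Component impedances:
  R: Z = R = 29.7 Ω
  L: Z = jωL = j·1162·0.002 = 0 + j2.325 Ω
Step 3 — Series combination: Z_total = R + L = 29.7 + j2.325 Ω = 29.79∠4.5° Ω.
Step 4 — Source phasor: V = 167∠128.6° V = -104.2 + j130.5 V.
Step 5 — Ohm's law: I = V / Z_total = (-104.2 + j130.5) / (29.7 + j2.325) = -3.145 + j4.641 A.
Step 6 — Convert to polar: |I| = 5.606 A, ∠I = 124.1°.

I = 5.606∠124.1° A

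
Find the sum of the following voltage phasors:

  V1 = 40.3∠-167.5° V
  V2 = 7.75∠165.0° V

Step 1 — Convert each phasor to rectangular form:
  V1 = 40.3·(cos(-167.5°) + j·sin(-167.5°)) = -39.34 - j8.723 V
  V2 = 7.75·(cos(165.0°) + j·sin(165.0°)) = -7.486 + j2.006 V
Step 2 — Sum components: V_total = -46.83 - j6.717 V.
Step 3 — Convert to polar: |V_total| = 47.31 V, ∠V_total = -171.8°.

V_total = 47.31∠-171.8° V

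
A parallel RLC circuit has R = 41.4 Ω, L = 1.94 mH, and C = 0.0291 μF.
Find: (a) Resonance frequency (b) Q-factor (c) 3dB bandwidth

Step 1 — Resonance: ω₀ = 1/√(LC) = 1/√(0.00194·2.91e-08) = 1.331e+05 rad/s.
Step 2 — f₀ = ω₀/(2π) = 2.118e+04 Hz.
Step 3 — Parallel Q: Q = R/(ω₀L) = 41.4/(1.331e+05·0.00194) = 0.1603.
Step 4 — Bandwidth: Δω = ω₀/Q = 8.301e+05 rad/s; BW = Δω/(2π) = 1.321e+05 Hz.

(a) f₀ = 2.118e+04 Hz  (b) Q = 0.1603  (c) BW = 1.321e+05 Hz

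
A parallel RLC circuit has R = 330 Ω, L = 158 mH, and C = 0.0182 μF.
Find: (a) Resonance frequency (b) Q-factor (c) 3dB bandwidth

Step 1 — Resonance: ω₀ = 1/√(LC) = 1/√(0.158·1.82e-08) = 1.865e+04 rad/s.
Step 2 — f₀ = ω₀/(2π) = 2968 Hz.
Step 3 — Parallel Q: Q = R/(ω₀L) = 330/(1.865e+04·0.158) = 0.112.
Step 4 — Bandwidth: Δω = ω₀/Q = 1.665e+05 rad/s; BW = Δω/(2π) = 2.65e+04 Hz.

(a) f₀ = 2968 Hz  (b) Q = 0.112  (c) BW = 2.65e+04 Hz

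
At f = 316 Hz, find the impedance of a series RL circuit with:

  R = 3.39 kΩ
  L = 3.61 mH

Step 1 — Angular frequency: ω = 2π·f = 2π·316 = 1985 rad/s.
Step 2 — Component impedances:
  R: Z = R = 3390 Ω
  L: Z = jωL = j·1985·0.00361 = 0 + j7.168 Ω
Step 3 — Series combination: Z_total = R + L = 3390 + j7.168 Ω = 3390∠0.1° Ω.

Z = 3390 + j7.168 Ω = 3390∠0.1° Ω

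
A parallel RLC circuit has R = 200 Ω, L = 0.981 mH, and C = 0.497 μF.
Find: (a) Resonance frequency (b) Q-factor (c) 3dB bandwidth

Step 1 — Resonance: ω₀ = 1/√(LC) = 1/√(0.000981·4.97e-07) = 4.529e+04 rad/s.
Step 2 — f₀ = ω₀/(2π) = 7208 Hz.
Step 3 — Parallel Q: Q = R/(ω₀L) = 200/(4.529e+04·0.000981) = 4.502.
Step 4 — Bandwidth: Δω = ω₀/Q = 1.006e+04 rad/s; BW = Δω/(2π) = 1601 Hz.

(a) f₀ = 7208 Hz  (b) Q = 4.502  (c) BW = 1601 Hz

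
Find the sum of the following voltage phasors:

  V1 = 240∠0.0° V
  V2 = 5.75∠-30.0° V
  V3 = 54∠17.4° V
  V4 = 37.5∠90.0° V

Step 1 — Convert each phasor to rectangular form:
  V1 = 240·(cos(0.0°) + j·sin(0.0°)) = 240 V
  V2 = 5.75·(cos(-30.0°) + j·sin(-30.0°)) = 4.98 - j2.875 V
  V3 = 54·(cos(17.4°) + j·sin(17.4°)) = 51.53 + j16.15 V
  V4 = 37.5·(cos(90.0°) + j·sin(90.0°)) = 0 + j37.5 V
Step 2 — Sum components: V_total = 296.5 + j50.77 V.
Step 3 — Convert to polar: |V_total| = 300.8 V, ∠V_total = 9.7°.

V_total = 300.8∠9.7° V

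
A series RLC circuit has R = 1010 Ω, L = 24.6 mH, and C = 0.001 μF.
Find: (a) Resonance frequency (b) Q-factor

Step 1 — Resonance condition Im(Z)=0 gives ω₀ = 1/√(LC).
Step 2 — ω₀ = 1/√(0.0246·1e-09) = 2.016e+05 rad/s.
Step 3 — f₀ = ω₀/(2π) = 3.209e+04 Hz.
Step 4 — Series Q: Q = ω₀L/R = 2.016e+05·0.0246/1010 = 4.911.

(a) f₀ = 3.209e+04 Hz  (b) Q = 4.911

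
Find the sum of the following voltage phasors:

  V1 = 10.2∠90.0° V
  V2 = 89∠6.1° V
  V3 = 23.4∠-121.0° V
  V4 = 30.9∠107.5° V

Step 1 — Convert each phasor to rectangular form:
  V1 = 10.2·(cos(90.0°) + j·sin(90.0°)) = 0 + j10.2 V
  V2 = 89·(cos(6.1°) + j·sin(6.1°)) = 88.5 + j9.458 V
  V3 = 23.4·(cos(-121.0°) + j·sin(-121.0°)) = -12.05 - j20.06 V
  V4 = 30.9·(cos(107.5°) + j·sin(107.5°)) = -9.292 + j29.47 V
Step 2 — Sum components: V_total = 67.15 + j29.07 V.
Step 3 — Convert to polar: |V_total| = 73.17 V, ∠V_total = 23.4°.

V_total = 73.17∠23.4° V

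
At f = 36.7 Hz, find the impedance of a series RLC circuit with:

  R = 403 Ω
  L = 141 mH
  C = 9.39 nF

Step 1 — Angular frequency: ω = 2π·f = 2π·36.7 = 230.6 rad/s.
Step 2 — Component impedances:
  R: Z = R = 403 Ω
  L: Z = jωL = j·230.6·0.141 = 0 + j32.51 Ω
  C: Z = 1/(jωC) = -j/(ω·C) = 0 - j4.618e+05 Ω
Step 3 — Series combination: Z_total = R + L + C = 403 - j4.618e+05 Ω = 4.618e+05∠-90.0° Ω.

Z = 403 - j4.618e+05 Ω = 4.618e+05∠-90.0° Ω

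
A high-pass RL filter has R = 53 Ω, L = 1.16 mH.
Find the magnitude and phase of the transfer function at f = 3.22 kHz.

Step 1 — Angular frequency: ω = 2π·3220 = 2.023e+04 rad/s.
Step 2 — Transfer function: H(jω) = jωL/(R + jωL).
Step 3 — Numerator jωL = j·23.47; denominator R + jωL = 53 + j23.47.
Step 4 — H = 0.1639 + j0.3702.
Step 5 — Magnitude: |H| = 0.4049 (-7.9 dB); phase: φ = 66.1°.

|H| = 0.4049 (-7.9 dB), φ = 66.1°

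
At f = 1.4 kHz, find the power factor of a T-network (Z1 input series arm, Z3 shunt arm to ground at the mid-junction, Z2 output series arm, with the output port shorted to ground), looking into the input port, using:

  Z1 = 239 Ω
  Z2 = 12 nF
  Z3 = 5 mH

Step 1 — Angular frequency: ω = 2π·f = 2π·1400 = 8796 rad/s.
Step 2 — Component impedances:
  Z1: Z = R = 239 Ω
  Z2: Z = 1/(jωC) = -j/(ω·C) = 0 - j9474 Ω
  Z3: Z = jωL = j·8796·0.005 = 0 + j43.98 Ω
Step 3 — With the output port shorted to ground, the output series arm Z2 runs from the junction to ground; the shunt arm Z3 also runs from the junction to ground. They appear in parallel: Z3 || Z2 = 0 + j44.19 Ω.
Step 4 — Series with input arm Z1: Z_in = Z1 + (Z3 || Z2) = 239 + j44.19 Ω = 243.1∠10.5° Ω.
Step 5 — Power factor: PF = cos(φ) = Re(Z)/|Z| = 239/243.05 = 0.9833.
Step 6 — Type: Im(Z) = 44.19 ⇒ lagging (phase φ = 10.5°).

PF = 0.9833 (lagging, φ = 10.5°)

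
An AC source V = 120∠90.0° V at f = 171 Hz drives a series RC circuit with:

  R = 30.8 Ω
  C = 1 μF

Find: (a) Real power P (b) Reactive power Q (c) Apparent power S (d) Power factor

Step 1 — Angular frequency: ω = 2π·f = 2π·171 = 1074 rad/s.
Step 2 — Component impedances:
  R: Z = R = 30.8 Ω
  C: Z = 1/(jωC) = -j/(ω·C) = 0 - j930.7 Ω
Step 3 — Series combination: Z_total = R + C = 30.8 - j930.7 Ω = 931.2∠-88.1° Ω.
Step 4 — Source phasor: V = 120∠90.0° V = 0 + j120 V.
Step 5 — Current: I = V / Z = -0.1288 + j0.004262 A = 0.1289∠178.1° A.
Step 6 — Complex power: S = V·I* = 0.5114 - j15.45 VA.
Step 7 — Real power: P = Re(S) = 0.5114 W.
Step 8 — Reactive power: Q = Im(S) = -15.45 VAR.
Step 9 — Apparent power: |S| = 15.46 VA.
Step 10 — Power factor: PF = P/|S| = 0.03307 (leading).

(a) P = 0.5114 W  (b) Q = -15.45 VAR  (c) S = 15.46 VA  (d) PF = 0.03307 (leading)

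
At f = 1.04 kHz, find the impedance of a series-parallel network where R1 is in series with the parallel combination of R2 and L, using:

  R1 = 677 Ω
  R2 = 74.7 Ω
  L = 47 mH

Step 1 — Angular frequency: ω = 2π·f = 2π·1040 = 6535 rad/s.
Step 2 — Component impedances:
  R1: Z = R = 677 Ω
  R2: Z = R = 74.7 Ω
  L: Z = jωL = j·6535·0.047 = 0 + j307.1 Ω
Step 3 — Parallel branch: R2 || L = 1/(1/R2 + 1/L) = 70.53 + j17.15 Ω.
Step 4 — Series with R1: Z_total = R1 + (R2 || L) = 747.5 + j17.15 Ω = 747.7∠1.3° Ω.

Z = 747.5 + j17.15 Ω = 747.7∠1.3° Ω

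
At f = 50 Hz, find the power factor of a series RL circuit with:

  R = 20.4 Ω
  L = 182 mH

Step 1 — Angular frequency: ω = 2π·f = 2π·50 = 314.2 rad/s.
Step 2 — Component impedances:
  R: Z = R = 20.4 Ω
  L: Z = jωL = j·314.2·0.182 = 0 + j57.18 Ω
Step 3 — Series combination: Z_total = R + L = 20.4 + j57.18 Ω = 60.71∠70.4° Ω.
Step 4 — Power factor: PF = cos(φ) = Re(Z)/|Z| = 20.4/60.71 = 0.336.
Step 5 — Type: Im(Z) = 57.18 ⇒ lagging (phase φ = 70.4°).

PF = 0.336 (lagging, φ = 70.4°)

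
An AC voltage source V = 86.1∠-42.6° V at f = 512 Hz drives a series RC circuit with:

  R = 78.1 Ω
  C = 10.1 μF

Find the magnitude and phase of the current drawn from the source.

Step 1 — Angular frequency: ω = 2π·f = 2π·512 = 3217 rad/s.
Step 2 — Component impedances:
  R: Z = R = 78.1 Ω
  C: Z = 1/(jωC) = -j/(ω·C) = 0 - j30.78 Ω
Step 3 — Series combination: Z_total = R + C = 78.1 - j30.78 Ω = 83.95∠-21.5° Ω.
Step 4 — Source phasor: V = 86.1∠-42.6° V = 63.38 - j58.28 V.
Step 5 — Ohm's law: I = V / Z_total = (63.38 - j58.28) / (78.1 - j30.78) = 0.957 - j0.3691 A.
Step 6 — Convert to polar: |I| = 1.026 A, ∠I = -21.1°.

I = 1.026∠-21.1° A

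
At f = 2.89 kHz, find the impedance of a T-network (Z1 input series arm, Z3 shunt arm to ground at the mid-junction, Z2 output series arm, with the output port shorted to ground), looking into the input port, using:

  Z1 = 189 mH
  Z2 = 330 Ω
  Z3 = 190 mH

Step 1 — Angular frequency: ω = 2π·f = 2π·2890 = 1.816e+04 rad/s.
Step 2 — Component impedances:
  Z1: Z = jωL = j·1.816e+04·0.189 = 0 + j3432 Ω
  Z2: Z = R = 330 Ω
  Z3: Z = jωL = j·1.816e+04·0.19 = 0 + j3450 Ω
Step 3 — With the output port shorted to ground, the output series arm Z2 runs from the junction to ground; the shunt arm Z3 also runs from the junction to ground. They appear in parallel: Z3 || Z2 = 327 + j31.28 Ω.
Step 4 — Series with input arm Z1: Z_in = Z1 + (Z3 || Z2) = 327 + j3463 Ω = 3479∠84.6° Ω.

Z = 327 + j3463 Ω = 3479∠84.6° Ω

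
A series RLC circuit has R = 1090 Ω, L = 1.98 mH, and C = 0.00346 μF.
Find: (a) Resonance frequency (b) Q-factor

Step 1 — Resonance condition Im(Z)=0 gives ω₀ = 1/√(LC).
Step 2 — ω₀ = 1/√(0.00198·3.46e-09) = 3.821e+05 rad/s.
Step 3 — f₀ = ω₀/(2π) = 6.081e+04 Hz.
Step 4 — Series Q: Q = ω₀L/R = 3.821e+05·0.00198/1090 = 0.694.

(a) f₀ = 6.081e+04 Hz  (b) Q = 0.694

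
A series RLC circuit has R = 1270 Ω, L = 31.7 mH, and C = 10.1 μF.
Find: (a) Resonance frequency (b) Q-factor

Step 1 — Resonance condition Im(Z)=0 gives ω₀ = 1/√(LC).
Step 2 — ω₀ = 1/√(0.0317·1.01e-05) = 1767 rad/s.
Step 3 — f₀ = ω₀/(2π) = 281.3 Hz.
Step 4 — Series Q: Q = ω₀L/R = 1767·0.0317/1270 = 0.04411.

(a) f₀ = 281.3 Hz  (b) Q = 0.04411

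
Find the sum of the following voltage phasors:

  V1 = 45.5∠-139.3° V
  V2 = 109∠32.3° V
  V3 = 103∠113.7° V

Step 1 — Convert each phasor to rectangular form:
  V1 = 45.5·(cos(-139.3°) + j·sin(-139.3°)) = -34.5 - j29.67 V
  V2 = 109·(cos(32.3°) + j·sin(32.3°)) = 92.13 + j58.24 V
  V3 = 103·(cos(113.7°) + j·sin(113.7°)) = -41.4 + j94.31 V
Step 2 — Sum components: V_total = 16.24 + j122.9 V.
Step 3 — Convert to polar: |V_total| = 124 V, ∠V_total = 82.5°.

V_total = 124∠82.5° V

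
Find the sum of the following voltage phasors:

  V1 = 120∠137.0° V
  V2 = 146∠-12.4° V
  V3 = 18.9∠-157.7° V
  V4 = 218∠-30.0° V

Step 1 — Convert each phasor to rectangular form:
  V1 = 120·(cos(137.0°) + j·sin(137.0°)) = -87.76 + j81.84 V
  V2 = 146·(cos(-12.4°) + j·sin(-12.4°)) = 142.6 - j31.35 V
  V3 = 18.9·(cos(-157.7°) + j·sin(-157.7°)) = -17.49 - j7.172 V
  V4 = 218·(cos(-30.0°) + j·sin(-30.0°)) = 188.8 - j109 V
Step 2 — Sum components: V_total = 226.1 - j65.68 V.
Step 3 — Convert to polar: |V_total| = 235.5 V, ∠V_total = -16.2°.

V_total = 235.5∠-16.2° V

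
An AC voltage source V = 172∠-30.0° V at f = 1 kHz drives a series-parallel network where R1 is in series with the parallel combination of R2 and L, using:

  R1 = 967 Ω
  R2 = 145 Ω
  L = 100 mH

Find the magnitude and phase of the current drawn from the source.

Step 1 — Angular frequency: ω = 2π·f = 2π·1000 = 6283 rad/s.
Step 2 — Component impedances:
  R1: Z = R = 967 Ω
  R2: Z = R = 145 Ω
  L: Z = jωL = j·6283·0.1 = 0 + j628.3 Ω
Step 3 — Parallel branch: R2 || L = 1/(1/R2 + 1/L) = 137.7 + j31.77 Ω.
Step 4 — Series with R1: Z_total = R1 + (R2 || L) = 1105 + j31.77 Ω = 1105∠1.6° Ω.
Step 5 — Source phasor: V = 172∠-30.0° V = 149 - j86 V.
Step 6 — Ohm's law: I = V / Z_total = (149 - j86) / (1105 + j31.77) = 0.1325 - j0.08166 A.
Step 7 — Convert to polar: |I| = 0.1556 A, ∠I = -31.6°.

I = 0.1556∠-31.6° A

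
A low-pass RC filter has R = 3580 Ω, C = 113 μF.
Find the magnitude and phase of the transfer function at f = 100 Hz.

Step 1 — Angular frequency: ω = 2π·100 = 628.3 rad/s.
Step 2 — Transfer function: H(jω) = 1/(1 + jωRC).
Step 3 — Denominator: 1 + jωRC = 1 + j·628.3·3580·0.000113 = 1 + j254.2.
Step 4 — H = 1.548e-05 - j0.003934.
Step 5 — Magnitude: |H| = 0.003934 (-48.1 dB); phase: φ = -89.8°.

|H| = 0.003934 (-48.1 dB), φ = -89.8°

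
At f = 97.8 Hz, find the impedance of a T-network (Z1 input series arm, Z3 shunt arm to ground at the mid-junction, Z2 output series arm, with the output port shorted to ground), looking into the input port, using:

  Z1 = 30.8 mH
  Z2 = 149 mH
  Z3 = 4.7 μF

Step 1 — Angular frequency: ω = 2π·f = 2π·97.8 = 614.5 rad/s.
Step 2 — Component impedances:
  Z1: Z = jωL = j·614.5·0.0308 = 0 + j18.93 Ω
  Z2: Z = jωL = j·614.5·0.149 = 0 + j91.56 Ω
  Z3: Z = 1/(jωC) = -j/(ω·C) = 0 - j346.2 Ω
Step 3 — With the output port shorted to ground, the output series arm Z2 runs from the junction to ground; the shunt arm Z3 also runs from the junction to ground. They appear in parallel: Z3 || Z2 = 0 + j124.5 Ω.
Step 4 — Series with input arm Z1: Z_in = Z1 + (Z3 || Z2) = 0 + j143.4 Ω = 143.4∠90.0° Ω.

Z = 0 + j143.4 Ω = 143.4∠90.0° Ω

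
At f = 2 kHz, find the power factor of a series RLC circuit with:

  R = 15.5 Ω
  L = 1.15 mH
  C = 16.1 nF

Step 1 — Angular frequency: ω = 2π·f = 2π·2000 = 1.257e+04 rad/s.
Step 2 — Component impedances:
  R: Z = R = 15.5 Ω
  L: Z = jωL = j·1.257e+04·0.00115 = 0 + j14.45 Ω
  C: Z = 1/(jωC) = -j/(ω·C) = 0 - j4943 Ω
Step 3 — Series combination: Z_total = R + L + C = 15.5 - j4928 Ω = 4928∠-89.8° Ω.
Step 4 — Power factor: PF = cos(φ) = Re(Z)/|Z| = 15.5/4928 = 0.003145.
Step 5 — Type: Im(Z) = -4928 ⇒ leading (phase φ = -89.8°).

PF = 0.003145 (leading, φ = -89.8°)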